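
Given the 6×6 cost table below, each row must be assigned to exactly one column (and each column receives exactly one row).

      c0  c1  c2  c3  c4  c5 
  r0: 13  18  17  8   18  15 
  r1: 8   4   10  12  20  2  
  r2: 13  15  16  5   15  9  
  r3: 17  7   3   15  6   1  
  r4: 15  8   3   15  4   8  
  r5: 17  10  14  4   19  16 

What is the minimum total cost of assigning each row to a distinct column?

Minimum assignment cost: 37

one of 2 optimal assignments: row0→col0 (cost 13), row1→col1 (cost 4), row2→col5 (cost 9), row3→col2 (cost 3), row4→col4 (cost 4), row5→col3 (cost 4)
total = 13 + 4 + 9 + 3 + 4 + 4 = 37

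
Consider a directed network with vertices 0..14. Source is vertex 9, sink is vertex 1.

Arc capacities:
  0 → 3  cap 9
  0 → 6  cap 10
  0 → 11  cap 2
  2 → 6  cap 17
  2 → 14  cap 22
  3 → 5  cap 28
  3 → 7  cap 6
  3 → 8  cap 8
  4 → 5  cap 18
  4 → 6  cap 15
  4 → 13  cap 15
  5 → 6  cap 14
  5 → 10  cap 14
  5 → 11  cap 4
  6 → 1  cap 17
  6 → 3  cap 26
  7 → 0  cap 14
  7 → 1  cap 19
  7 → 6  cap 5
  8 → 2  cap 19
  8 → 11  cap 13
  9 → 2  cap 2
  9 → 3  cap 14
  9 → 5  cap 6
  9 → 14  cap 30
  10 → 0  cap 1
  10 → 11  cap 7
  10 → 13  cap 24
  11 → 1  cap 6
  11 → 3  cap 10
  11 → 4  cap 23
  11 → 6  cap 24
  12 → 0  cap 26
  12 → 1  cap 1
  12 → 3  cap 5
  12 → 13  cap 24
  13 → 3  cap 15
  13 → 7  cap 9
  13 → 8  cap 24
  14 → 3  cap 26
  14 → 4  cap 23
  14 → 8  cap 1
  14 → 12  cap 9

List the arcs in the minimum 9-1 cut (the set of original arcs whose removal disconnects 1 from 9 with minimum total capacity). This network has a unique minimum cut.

augment #1: 9→2→6→1 push 2
augment #2: 9→3→7→1 push 6
augment #3: 9→5→6→1 push 6
augment #4: 9→14→12→1 push 1
augment #5: 9→3→5→6→1 push 8
augment #6: 9→14→4→6→1 push 1
augment #7: 9→14→8→11→1 push 1
augment #8: 9→14→3→5→11→1 push 4
augment #9: 9→14→3→8→11→1 push 1
augment #10: 9→14→4→13→7→1 push 9
max flow = 39; residual-reachable set from 9 gives S-side
cut edges (S→T): {(3,7), (6,1), (11,1), (12,1), (13,7)} total cap 39

Min-cut arcs: {(3,7), (6,1), (11,1), (12,1), (13,7)} (total capacity 39)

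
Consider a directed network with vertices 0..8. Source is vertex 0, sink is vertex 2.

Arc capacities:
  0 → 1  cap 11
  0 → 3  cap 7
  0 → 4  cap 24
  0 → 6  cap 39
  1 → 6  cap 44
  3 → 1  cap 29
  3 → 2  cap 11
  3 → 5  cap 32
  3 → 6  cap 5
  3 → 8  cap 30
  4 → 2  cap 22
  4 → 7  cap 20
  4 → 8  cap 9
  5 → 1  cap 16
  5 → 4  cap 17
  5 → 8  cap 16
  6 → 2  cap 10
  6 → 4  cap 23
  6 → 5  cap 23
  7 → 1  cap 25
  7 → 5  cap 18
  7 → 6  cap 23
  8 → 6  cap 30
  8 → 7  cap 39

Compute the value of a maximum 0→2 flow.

Maximum flow value: 39

augment #1: 0→3→2 bottleneck 7, total now 7
augment #2: 0→4→2 bottleneck 22, total now 29
augment #3: 0→6→2 bottleneck 10, total now 39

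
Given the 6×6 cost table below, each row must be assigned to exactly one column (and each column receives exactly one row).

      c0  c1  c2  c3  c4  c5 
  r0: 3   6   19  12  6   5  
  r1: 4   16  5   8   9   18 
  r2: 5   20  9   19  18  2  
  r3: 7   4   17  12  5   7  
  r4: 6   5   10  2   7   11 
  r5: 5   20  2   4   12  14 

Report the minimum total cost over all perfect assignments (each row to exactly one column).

optimal assignment: row0→col4 (cost 6), row1→col0 (cost 4), row2→col5 (cost 2), row3→col1 (cost 4), row4→col3 (cost 2), row5→col2 (cost 2)
total = 6 + 4 + 2 + 4 + 2 + 2 = 20

Minimum assignment cost: 20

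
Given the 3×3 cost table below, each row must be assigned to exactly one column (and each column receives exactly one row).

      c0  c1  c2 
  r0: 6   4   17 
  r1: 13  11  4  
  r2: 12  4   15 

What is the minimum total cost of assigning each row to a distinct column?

optimal assignment: row0→col0 (cost 6), row1→col2 (cost 4), row2→col1 (cost 4)
total = 6 + 4 + 4 = 14

Minimum assignment cost: 14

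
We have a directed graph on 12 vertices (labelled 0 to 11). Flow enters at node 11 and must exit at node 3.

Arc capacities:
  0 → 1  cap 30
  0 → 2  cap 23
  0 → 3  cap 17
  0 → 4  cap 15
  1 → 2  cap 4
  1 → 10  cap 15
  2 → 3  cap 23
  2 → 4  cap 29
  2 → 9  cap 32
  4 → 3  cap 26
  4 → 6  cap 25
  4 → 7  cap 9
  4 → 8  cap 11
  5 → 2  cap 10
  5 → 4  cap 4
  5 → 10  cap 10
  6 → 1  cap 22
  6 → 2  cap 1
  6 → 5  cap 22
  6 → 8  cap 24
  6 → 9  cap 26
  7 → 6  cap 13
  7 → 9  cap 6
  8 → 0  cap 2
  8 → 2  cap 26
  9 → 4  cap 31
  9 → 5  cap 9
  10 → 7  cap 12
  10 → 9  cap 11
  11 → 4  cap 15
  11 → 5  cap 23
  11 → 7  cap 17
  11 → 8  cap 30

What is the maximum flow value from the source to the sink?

Maximum flow value: 51

augment #1: 11→4→3 bottleneck 15, total now 15
augment #2: 11→5→2→3 bottleneck 10, total now 25
augment #3: 11→5→4→3 bottleneck 4, total now 29
augment #4: 11→8→0→3 bottleneck 2, total now 31
augment #5: 11→8→2→3 bottleneck 13, total now 44
augment #6: 11→7→9→4→3 bottleneck 6, total now 50
augment #7: 11→8→2→4→3 bottleneck 1, total now 51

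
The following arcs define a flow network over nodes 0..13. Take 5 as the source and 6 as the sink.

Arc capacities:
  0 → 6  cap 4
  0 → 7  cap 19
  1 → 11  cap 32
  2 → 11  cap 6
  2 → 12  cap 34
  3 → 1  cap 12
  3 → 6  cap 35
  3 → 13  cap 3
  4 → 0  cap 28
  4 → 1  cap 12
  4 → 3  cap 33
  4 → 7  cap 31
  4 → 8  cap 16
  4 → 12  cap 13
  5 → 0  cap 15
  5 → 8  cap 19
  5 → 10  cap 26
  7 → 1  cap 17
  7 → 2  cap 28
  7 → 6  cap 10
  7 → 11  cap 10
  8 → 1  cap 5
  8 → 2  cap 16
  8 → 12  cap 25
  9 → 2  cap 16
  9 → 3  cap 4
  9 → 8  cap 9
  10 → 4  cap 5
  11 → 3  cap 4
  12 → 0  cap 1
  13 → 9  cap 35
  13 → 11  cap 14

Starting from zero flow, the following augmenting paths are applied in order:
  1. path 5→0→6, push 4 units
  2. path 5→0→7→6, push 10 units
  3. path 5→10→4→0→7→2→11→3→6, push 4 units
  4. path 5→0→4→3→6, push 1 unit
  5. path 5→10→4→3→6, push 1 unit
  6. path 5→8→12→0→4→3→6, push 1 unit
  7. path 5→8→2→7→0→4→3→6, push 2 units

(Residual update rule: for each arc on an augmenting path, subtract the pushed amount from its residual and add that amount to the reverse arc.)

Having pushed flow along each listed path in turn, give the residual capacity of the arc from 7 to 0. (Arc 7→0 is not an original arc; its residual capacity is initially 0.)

Residual capacity of (7,0): 12

after path 1 (5→0→6, push 4): res(7,0)=0
after path 2 (5→0→7→6, push 10): res(7,0)=10
after path 3 (5→10→4→0→7→2→11→3→6, push 4): res(7,0)=14
after path 4 (5→0→4→3→6, push 1): res(7,0)=14
after path 5 (5→10→4→3→6, push 1): res(7,0)=14
after path 6 (5→8→12→0→4→3→6, push 1): res(7,0)=14
after path 7 (5→8→2→7→0→4→3→6, push 2): res(7,0)=12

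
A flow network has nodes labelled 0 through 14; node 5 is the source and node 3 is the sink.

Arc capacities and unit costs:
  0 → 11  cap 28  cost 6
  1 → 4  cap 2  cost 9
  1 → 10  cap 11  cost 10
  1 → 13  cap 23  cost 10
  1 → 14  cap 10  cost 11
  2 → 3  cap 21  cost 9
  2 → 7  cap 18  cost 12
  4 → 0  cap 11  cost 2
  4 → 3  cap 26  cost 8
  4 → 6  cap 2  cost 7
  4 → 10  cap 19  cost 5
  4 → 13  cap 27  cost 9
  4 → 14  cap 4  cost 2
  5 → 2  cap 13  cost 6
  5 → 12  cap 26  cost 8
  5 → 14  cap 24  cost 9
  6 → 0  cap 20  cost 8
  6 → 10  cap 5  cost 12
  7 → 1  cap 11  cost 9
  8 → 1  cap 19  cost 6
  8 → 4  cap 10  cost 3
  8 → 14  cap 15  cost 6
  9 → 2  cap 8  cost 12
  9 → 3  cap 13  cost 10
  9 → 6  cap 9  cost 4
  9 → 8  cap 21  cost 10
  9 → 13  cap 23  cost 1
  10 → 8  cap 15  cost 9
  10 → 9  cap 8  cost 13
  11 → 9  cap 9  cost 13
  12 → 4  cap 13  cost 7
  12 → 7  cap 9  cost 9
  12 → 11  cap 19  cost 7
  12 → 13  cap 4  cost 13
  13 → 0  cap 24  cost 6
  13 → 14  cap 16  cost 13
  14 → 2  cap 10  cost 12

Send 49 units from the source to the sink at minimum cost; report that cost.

shortest-cost path #1: 5→2→3 push 13 @ unit cost 15 (adds 195)
shortest-cost path #2: 5→12→4→3 push 13 @ unit cost 23 (adds 299)
shortest-cost path #3: 5→14→2→3 push 8 @ unit cost 30 (adds 240)
shortest-cost path #4: 5→12→11→9→3 push 9 @ unit cost 38 (adds 342)
shortest-cost path #5: 5→12→7→1→4→3 push 2 @ unit cost 43 (adds 86)
shortest-cost path #6: 5→12→7→1→10→8→4→3 push 2 @ unit cost 56 (adds 112)
shortest-cost path #7: 5→14→2→7→1→10→8→4→3 push 2 @ unit cost 72 (adds 144)
total cost = 1418

Minimum cost for 49 units: 1418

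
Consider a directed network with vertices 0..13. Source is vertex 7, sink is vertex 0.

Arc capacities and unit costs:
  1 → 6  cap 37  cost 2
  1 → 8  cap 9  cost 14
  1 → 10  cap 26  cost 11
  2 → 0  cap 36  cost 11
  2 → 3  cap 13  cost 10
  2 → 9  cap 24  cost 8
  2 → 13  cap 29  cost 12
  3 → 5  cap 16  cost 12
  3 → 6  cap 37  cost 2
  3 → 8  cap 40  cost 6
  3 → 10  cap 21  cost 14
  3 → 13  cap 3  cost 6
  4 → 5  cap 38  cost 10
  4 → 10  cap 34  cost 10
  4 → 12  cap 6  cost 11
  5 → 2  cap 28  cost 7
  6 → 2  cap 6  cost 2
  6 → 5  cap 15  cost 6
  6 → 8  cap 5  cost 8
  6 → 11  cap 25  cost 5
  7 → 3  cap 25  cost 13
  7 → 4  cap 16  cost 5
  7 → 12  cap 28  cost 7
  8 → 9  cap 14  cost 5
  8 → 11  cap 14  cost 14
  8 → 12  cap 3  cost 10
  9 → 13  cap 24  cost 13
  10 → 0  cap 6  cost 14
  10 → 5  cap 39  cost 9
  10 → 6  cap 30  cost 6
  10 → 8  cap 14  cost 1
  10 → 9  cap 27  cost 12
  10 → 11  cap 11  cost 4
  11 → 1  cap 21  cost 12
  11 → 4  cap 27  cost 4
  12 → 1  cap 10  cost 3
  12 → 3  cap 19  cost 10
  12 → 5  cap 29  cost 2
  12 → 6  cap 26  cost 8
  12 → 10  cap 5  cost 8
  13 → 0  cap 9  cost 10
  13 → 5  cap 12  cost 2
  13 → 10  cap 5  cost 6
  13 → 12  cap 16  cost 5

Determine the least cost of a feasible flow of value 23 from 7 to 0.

Minimum cost for 23 units: 609

shortest-cost path #1: 7→12→1→6→2→0 push 6 @ unit cost 25 (adds 150)
shortest-cost path #2: 7→12→5→2→0 push 17 @ unit cost 27 (adds 459)
total cost = 609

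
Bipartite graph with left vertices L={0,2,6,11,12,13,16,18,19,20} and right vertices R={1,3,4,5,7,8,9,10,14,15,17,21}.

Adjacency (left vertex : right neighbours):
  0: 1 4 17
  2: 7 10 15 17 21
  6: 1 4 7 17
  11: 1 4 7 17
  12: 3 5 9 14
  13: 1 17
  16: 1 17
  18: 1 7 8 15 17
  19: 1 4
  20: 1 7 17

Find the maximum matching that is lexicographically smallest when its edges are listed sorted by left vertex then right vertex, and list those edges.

|M| = 7 (so the lex-smallest maximum matching has 7 edges)
process left vertices in ascending order; for each, take the smallest-labelled available neighbour that still permits 7 edges overall, or leave it unmatched if none does
lex-smallest matching: {0-1, 2-10, 6-4, 11-7, 12-3, 13-17, 18-8}

Lex-smallest maximum matching: {(0,1), (2,10), (6,4), (11,7), (12,3), (13,17), (18,8)}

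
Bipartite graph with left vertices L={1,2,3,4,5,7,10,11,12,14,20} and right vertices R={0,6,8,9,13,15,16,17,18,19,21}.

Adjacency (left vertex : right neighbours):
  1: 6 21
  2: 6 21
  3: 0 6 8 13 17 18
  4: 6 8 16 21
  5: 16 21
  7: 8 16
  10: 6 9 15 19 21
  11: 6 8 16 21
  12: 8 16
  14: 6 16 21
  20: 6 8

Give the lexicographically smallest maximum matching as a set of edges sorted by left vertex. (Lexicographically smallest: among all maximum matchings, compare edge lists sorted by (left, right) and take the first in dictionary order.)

Lex-smallest maximum matching: {(1,6), (2,21), (3,0), (4,8), (5,16), (10,9)}

|M| = 6 (so the lex-smallest maximum matching has 6 edges)
process left vertices in ascending order; for each, take the smallest-labelled available neighbour that still permits 6 edges overall, or leave it unmatched if none does
lex-smallest matching: {1-6, 2-21, 3-0, 4-8, 5-16, 10-9}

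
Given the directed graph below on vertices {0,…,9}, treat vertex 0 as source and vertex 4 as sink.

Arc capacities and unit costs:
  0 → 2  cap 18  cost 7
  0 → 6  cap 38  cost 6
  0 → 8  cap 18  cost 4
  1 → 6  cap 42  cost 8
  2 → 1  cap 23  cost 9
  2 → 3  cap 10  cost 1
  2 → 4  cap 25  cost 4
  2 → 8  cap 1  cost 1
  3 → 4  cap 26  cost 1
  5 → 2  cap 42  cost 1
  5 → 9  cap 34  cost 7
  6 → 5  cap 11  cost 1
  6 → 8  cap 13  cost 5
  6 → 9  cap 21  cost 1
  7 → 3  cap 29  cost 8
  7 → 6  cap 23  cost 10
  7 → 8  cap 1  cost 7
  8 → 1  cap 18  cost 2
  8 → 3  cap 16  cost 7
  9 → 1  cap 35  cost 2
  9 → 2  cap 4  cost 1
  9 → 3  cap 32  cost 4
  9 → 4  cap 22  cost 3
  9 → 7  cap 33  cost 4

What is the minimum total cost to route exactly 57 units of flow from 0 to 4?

shortest-cost path #1: 0→2→3→4 push 10 @ unit cost 9 (adds 90)
shortest-cost path #2: 0→6→9→4 push 21 @ unit cost 10 (adds 210)
shortest-cost path #3: 0→2→4 push 8 @ unit cost 11 (adds 88)
shortest-cost path #4: 0→8→3→4 push 16 @ unit cost 12 (adds 192)
shortest-cost path #5: 0→6→5→2→4 push 2 @ unit cost 12 (adds 24)
total cost = 604

Minimum cost for 57 units: 604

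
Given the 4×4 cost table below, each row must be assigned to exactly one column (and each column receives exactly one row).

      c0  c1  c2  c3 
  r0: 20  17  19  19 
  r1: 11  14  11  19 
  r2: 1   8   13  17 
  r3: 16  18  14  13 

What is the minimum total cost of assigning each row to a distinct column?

optimal assignment: row0→col1 (cost 17), row1→col2 (cost 11), row2→col0 (cost 1), row3→col3 (cost 13)
total = 17 + 11 + 1 + 13 = 42

Minimum assignment cost: 42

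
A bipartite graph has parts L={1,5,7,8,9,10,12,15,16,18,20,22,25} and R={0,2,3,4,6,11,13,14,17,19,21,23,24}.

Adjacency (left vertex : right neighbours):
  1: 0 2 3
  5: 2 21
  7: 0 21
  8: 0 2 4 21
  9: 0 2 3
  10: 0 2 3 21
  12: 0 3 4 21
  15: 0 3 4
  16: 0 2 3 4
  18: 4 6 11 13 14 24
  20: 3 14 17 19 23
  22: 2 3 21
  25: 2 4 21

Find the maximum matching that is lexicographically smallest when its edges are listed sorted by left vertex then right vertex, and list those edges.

Lex-smallest maximum matching: {(1,0), (5,2), (7,21), (8,4), (9,3), (18,6), (20,14)}

|M| = 7 (so the lex-smallest maximum matching has 7 edges)
process left vertices in ascending order; for each, take the smallest-labelled available neighbour that still permits 7 edges overall, or leave it unmatched if none does
lex-smallest matching: {1-0, 5-2, 7-21, 8-4, 9-3, 18-6, 20-14}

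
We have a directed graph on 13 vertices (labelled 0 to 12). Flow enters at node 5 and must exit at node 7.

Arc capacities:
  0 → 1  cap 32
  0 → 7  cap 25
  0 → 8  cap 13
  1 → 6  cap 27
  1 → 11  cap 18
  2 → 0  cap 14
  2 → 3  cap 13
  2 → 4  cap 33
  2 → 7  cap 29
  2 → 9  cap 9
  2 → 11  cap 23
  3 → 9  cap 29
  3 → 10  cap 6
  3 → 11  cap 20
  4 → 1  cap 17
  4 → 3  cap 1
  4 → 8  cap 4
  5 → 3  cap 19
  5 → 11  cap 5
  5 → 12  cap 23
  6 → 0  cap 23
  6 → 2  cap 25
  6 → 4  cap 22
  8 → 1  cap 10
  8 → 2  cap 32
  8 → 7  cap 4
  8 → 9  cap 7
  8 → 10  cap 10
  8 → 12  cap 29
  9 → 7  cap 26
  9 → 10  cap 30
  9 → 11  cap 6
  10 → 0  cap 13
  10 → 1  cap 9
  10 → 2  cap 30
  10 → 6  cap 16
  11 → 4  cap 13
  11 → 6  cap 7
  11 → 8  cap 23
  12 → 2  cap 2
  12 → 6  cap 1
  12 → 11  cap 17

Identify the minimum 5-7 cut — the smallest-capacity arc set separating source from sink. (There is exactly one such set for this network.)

Min-cut arcs: {(5,3), (5,11), (12,2), (12,6), (12,11)} (total capacity 44)

augment #1: 5→3→9→7 push 19
augment #2: 5→11→8→7 push 4
augment #3: 5→12→2→7 push 2
augment #4: 5→11→6→0→7 push 1
augment #5: 5→12→6→0→7 push 1
augment #6: 5→12→11→6→0→7 push 6
augment #7: 5→12→11→8→2→7 push 11
max flow = 44; residual-reachable set from 5 gives S-side
cut edges (S→T): {(5,3), (5,11), (12,2), (12,6), (12,11)} total cap 44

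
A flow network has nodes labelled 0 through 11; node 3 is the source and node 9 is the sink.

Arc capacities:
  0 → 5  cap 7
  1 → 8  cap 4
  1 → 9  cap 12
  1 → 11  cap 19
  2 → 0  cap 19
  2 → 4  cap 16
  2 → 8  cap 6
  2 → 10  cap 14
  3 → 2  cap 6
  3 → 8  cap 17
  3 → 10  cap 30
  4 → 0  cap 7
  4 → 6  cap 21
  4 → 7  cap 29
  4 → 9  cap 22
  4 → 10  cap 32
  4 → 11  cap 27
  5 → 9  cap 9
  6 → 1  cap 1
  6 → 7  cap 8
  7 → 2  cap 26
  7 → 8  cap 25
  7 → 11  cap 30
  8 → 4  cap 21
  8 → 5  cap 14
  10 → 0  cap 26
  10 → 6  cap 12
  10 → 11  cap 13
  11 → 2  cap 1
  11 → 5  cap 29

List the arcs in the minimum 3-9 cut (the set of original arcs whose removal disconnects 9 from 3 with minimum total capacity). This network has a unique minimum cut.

augment #1: 3→2→4→9 push 6
augment #2: 3→8→4→9 push 16
augment #3: 3→8→5→9 push 1
augment #4: 3→10→0→5→9 push 7
augment #5: 3→10→6→1→9 push 1
augment #6: 3→10→11→5→9 push 1
max flow = 32; residual-reachable set from 3 gives S-side
cut edges (S→T): {(4,9), (5,9), (6,1)} total cap 32

Min-cut arcs: {(4,9), (5,9), (6,1)} (total capacity 32)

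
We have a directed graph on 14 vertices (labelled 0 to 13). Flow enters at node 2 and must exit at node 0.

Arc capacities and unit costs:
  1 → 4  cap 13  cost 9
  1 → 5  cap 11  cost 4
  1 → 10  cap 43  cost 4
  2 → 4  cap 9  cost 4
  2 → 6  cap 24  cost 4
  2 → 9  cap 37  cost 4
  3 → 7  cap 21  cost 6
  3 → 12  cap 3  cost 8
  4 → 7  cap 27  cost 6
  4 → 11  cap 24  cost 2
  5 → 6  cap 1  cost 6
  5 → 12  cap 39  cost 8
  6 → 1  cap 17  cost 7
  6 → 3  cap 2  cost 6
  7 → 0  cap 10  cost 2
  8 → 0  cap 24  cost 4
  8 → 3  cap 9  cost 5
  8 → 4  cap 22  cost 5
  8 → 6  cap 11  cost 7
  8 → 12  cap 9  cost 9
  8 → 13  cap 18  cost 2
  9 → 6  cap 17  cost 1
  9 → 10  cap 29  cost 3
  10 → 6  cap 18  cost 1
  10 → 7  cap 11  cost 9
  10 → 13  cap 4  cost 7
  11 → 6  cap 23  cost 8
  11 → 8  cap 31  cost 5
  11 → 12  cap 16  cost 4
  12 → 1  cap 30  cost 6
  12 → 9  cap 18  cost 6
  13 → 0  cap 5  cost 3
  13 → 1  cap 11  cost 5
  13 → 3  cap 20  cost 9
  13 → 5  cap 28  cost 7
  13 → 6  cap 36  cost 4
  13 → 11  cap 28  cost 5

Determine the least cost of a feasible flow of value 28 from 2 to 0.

shortest-cost path #1: 2→4→7→0 push 9 @ unit cost 12 (adds 108)
shortest-cost path #2: 2→9→10→13→0 push 4 @ unit cost 17 (adds 68)
shortest-cost path #3: 2→9→10→7→0 push 1 @ unit cost 18 (adds 18)
shortest-cost path #4: 2→9→10→7→4→11→8→0 push 9 @ unit cost 21 (adds 189)
shortest-cost path #5: 2→6→1→4→11→8→0 push 5 @ unit cost 31 (adds 155)
total cost = 538

Minimum cost for 28 units: 538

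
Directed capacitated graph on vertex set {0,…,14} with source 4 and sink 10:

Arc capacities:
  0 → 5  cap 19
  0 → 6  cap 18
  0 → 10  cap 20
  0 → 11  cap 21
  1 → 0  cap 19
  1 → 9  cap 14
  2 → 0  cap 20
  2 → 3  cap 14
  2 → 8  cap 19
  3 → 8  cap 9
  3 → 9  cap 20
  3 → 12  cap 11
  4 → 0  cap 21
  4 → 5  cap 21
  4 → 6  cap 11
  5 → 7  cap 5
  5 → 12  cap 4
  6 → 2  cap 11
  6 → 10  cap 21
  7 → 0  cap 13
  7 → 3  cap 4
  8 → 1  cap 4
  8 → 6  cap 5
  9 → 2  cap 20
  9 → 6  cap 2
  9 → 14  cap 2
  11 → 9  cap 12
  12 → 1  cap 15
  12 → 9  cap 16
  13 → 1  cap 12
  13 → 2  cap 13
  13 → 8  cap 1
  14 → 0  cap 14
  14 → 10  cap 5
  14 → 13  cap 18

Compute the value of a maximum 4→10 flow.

augment #1: 4→0→10 bottleneck 20, total now 20
augment #2: 4→6→10 bottleneck 11, total now 31
augment #3: 4→0→6→10 bottleneck 1, total now 32
augment #4: 4→5→7→0→6→10 bottleneck 5, total now 37
augment #5: 4→5→12→9→6→10 bottleneck 2, total now 39
augment #6: 4→5→12→9→14→10 bottleneck 2, total now 41

Maximum flow value: 41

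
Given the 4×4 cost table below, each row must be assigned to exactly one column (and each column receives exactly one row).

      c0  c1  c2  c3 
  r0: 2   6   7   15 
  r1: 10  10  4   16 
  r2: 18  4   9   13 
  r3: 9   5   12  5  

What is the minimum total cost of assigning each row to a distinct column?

Minimum assignment cost: 15

optimal assignment: row0→col0 (cost 2), row1→col2 (cost 4), row2→col1 (cost 4), row3→col3 (cost 5)
total = 2 + 4 + 4 + 5 = 15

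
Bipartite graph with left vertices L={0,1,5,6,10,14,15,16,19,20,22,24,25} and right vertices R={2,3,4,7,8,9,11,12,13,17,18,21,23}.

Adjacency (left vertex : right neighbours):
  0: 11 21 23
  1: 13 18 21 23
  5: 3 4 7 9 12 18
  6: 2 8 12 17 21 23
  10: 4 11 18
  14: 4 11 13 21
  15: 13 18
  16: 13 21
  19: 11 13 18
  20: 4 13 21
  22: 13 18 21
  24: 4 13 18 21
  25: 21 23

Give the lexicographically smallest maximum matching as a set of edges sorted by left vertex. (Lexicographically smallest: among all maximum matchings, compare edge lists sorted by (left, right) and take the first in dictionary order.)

|M| = 8 (so the lex-smallest maximum matching has 8 edges)
process left vertices in ascending order; for each, take the smallest-labelled available neighbour that still permits 8 edges overall, or leave it unmatched if none does
lex-smallest matching: {0-11, 1-13, 5-3, 6-2, 10-4, 14-21, 15-18, 25-23}

Lex-smallest maximum matching: {(0,11), (1,13), (5,3), (6,2), (10,4), (14,21), (15,18), (25,23)}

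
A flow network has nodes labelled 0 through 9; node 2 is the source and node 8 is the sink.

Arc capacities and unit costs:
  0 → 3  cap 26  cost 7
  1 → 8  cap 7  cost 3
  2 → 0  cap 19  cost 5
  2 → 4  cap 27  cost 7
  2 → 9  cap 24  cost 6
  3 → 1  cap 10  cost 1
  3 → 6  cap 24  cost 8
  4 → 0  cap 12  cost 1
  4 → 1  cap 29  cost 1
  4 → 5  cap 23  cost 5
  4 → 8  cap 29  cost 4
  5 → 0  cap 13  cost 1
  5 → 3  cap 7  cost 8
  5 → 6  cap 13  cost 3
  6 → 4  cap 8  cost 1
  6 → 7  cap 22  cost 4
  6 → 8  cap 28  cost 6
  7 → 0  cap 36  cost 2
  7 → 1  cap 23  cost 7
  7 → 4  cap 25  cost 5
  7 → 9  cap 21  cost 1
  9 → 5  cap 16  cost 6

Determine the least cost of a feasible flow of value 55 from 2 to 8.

Minimum cost for 55 units: 888

shortest-cost path #1: 2→4→8 push 27 @ unit cost 11 (adds 297)
shortest-cost path #2: 2→0→3→1→8 push 7 @ unit cost 16 (adds 112)
shortest-cost path #3: 2→9→5→6→4→8 push 2 @ unit cost 20 (adds 40)
shortest-cost path #4: 2→9→5→6→8 push 11 @ unit cost 21 (adds 231)
shortest-cost path #5: 2→0→3→6→8 push 8 @ unit cost 26 (adds 208)
total cost = 888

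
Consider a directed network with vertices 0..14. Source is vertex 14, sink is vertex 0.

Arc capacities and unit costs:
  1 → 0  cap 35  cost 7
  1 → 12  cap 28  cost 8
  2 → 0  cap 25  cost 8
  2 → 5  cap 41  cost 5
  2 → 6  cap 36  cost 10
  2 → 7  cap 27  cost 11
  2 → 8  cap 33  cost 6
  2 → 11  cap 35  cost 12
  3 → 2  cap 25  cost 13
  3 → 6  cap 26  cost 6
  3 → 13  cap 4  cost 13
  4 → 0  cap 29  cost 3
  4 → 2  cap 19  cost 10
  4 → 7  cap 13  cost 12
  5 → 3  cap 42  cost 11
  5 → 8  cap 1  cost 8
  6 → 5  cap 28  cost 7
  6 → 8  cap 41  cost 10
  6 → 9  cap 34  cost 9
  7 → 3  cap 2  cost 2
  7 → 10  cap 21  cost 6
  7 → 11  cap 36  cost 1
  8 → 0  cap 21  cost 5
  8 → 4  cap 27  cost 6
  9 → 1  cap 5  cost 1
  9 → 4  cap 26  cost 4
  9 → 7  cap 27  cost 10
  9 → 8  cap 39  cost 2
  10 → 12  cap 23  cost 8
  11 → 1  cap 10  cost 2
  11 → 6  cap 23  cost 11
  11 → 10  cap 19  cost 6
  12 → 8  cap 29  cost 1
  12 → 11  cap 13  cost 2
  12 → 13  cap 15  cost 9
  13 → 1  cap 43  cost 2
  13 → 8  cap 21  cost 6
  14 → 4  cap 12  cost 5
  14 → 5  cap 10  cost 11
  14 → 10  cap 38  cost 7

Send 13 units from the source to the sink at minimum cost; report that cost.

Minimum cost for 13 units: 117

shortest-cost path #1: 14→4→0 push 12 @ unit cost 8 (adds 96)
shortest-cost path #2: 14→10→12→8→0 push 1 @ unit cost 21 (adds 21)
total cost = 117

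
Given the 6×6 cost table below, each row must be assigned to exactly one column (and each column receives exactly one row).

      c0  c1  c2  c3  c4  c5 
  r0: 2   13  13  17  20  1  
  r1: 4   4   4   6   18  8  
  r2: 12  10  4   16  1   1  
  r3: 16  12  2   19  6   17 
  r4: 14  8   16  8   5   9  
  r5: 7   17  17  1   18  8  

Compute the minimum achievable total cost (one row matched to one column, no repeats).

Minimum assignment cost: 15

optimal assignment: row0→col0 (cost 2), row1→col1 (cost 4), row2→col5 (cost 1), row3→col2 (cost 2), row4→col4 (cost 5), row5→col3 (cost 1)
total = 2 + 4 + 1 + 2 + 5 + 1 = 15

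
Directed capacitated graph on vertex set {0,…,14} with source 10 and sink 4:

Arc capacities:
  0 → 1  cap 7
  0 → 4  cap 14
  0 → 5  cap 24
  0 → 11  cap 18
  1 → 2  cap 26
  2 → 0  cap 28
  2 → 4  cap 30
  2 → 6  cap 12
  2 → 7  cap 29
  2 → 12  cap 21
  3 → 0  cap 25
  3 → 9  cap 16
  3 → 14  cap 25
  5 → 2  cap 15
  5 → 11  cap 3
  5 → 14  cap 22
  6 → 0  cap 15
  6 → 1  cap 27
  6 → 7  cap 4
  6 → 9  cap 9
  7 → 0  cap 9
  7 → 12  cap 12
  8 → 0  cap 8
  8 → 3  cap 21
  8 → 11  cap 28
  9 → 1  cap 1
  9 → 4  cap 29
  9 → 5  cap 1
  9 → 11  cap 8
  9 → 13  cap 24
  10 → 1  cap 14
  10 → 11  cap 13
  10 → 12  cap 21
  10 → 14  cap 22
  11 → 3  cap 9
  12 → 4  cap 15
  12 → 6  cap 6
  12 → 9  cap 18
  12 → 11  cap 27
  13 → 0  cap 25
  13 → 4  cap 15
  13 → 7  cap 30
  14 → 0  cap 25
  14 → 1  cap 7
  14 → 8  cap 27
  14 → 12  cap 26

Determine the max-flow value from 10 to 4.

augment #1: 10→12→4 bottleneck 15, total now 15
augment #2: 10→1→2→4 bottleneck 14, total now 29
augment #3: 10→12→9→4 bottleneck 6, total now 35
augment #4: 10→14→0→4 bottleneck 14, total now 49
augment #5: 10→11→3→9→4 bottleneck 9, total now 58
augment #6: 10→14→1→2→4 bottleneck 7, total now 65
augment #7: 10→14→12→9→4 bottleneck 1, total now 66

Maximum flow value: 66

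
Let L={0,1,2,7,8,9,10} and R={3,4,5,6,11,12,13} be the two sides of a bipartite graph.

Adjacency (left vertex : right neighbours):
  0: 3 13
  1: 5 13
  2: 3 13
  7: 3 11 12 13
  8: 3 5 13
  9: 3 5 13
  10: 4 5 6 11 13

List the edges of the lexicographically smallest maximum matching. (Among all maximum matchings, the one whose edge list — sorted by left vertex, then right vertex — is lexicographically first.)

|M| = 5 (so the lex-smallest maximum matching has 5 edges)
process left vertices in ascending order; for each, take the smallest-labelled available neighbour that still permits 5 edges overall, or leave it unmatched if none does
lex-smallest matching: {0-3, 1-5, 2-13, 7-11, 10-4}

Lex-smallest maximum matching: {(0,3), (1,5), (2,13), (7,11), (10,4)}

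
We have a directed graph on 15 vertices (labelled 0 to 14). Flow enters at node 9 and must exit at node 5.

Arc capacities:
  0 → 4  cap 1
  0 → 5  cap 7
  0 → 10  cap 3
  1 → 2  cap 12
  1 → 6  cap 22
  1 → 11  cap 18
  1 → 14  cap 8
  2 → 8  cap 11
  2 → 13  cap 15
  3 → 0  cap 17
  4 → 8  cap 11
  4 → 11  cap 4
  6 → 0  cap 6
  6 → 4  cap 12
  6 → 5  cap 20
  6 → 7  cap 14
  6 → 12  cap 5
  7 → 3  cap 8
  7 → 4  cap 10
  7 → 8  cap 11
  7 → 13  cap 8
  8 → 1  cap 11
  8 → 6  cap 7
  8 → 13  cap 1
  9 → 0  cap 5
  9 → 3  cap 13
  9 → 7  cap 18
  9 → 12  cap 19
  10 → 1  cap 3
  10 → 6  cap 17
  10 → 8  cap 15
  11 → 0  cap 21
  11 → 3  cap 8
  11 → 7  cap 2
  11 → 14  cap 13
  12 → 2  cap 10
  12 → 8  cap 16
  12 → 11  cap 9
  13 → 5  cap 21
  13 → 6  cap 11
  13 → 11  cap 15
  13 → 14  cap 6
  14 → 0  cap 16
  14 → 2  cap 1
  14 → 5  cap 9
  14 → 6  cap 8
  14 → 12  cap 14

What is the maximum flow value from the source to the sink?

augment #1: 9→0→5 bottleneck 5, total now 5
augment #2: 9→3→0→5 bottleneck 2, total now 7
augment #3: 9→7→13→5 bottleneck 8, total now 15
augment #4: 9→7→8→6→5 bottleneck 7, total now 22
augment #5: 9→7→8→13→5 bottleneck 1, total now 23
augment #6: 9→12→2→13→5 bottleneck 10, total now 33
augment #7: 9→12→11→14→5 bottleneck 9, total now 42
augment #8: 9→3→0→10→6→5 bottleneck 3, total now 45
augment #9: 9→7→8→1→6→5 bottleneck 2, total now 47
augment #10: 9→3→0→4→8→1→6→5 bottleneck 1, total now 48

Maximum flow value: 48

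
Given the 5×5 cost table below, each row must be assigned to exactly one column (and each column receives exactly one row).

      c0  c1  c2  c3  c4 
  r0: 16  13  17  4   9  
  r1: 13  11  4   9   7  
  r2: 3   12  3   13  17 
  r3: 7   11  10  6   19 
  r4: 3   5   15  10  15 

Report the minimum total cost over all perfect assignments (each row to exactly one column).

optimal assignment: row0→col3 (cost 4), row1→col4 (cost 7), row2→col2 (cost 3), row3→col0 (cost 7), row4→col1 (cost 5)
total = 4 + 7 + 3 + 7 + 5 = 26

Minimum assignment cost: 26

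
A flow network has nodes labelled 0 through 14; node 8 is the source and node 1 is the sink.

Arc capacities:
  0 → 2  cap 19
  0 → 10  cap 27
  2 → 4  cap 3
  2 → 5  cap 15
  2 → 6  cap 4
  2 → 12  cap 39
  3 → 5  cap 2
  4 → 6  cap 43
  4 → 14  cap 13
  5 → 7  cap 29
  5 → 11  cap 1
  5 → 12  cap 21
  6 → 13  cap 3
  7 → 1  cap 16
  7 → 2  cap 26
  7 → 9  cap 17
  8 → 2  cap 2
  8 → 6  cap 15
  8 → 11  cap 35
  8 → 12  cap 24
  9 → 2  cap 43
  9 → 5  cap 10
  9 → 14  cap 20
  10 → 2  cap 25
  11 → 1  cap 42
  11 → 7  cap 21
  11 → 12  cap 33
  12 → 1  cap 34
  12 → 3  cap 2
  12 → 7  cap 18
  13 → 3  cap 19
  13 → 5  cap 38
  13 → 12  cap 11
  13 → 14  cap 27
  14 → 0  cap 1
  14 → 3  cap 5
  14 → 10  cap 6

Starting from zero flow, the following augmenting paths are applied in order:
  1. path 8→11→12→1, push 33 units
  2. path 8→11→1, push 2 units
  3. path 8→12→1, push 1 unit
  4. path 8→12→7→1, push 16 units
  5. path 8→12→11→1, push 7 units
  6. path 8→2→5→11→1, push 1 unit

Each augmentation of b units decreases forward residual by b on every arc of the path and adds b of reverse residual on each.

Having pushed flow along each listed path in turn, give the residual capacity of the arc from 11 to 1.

Residual capacity of (11,1): 32

after path 1 (8→11→12→1, push 33): res(11,1)=42
after path 2 (8→11→1, push 2): res(11,1)=40
after path 3 (8→12→1, push 1): res(11,1)=40
after path 4 (8→12→7→1, push 16): res(11,1)=40
after path 5 (8→12→11→1, push 7): res(11,1)=33
after path 6 (8→2→5→11→1, push 1): res(11,1)=32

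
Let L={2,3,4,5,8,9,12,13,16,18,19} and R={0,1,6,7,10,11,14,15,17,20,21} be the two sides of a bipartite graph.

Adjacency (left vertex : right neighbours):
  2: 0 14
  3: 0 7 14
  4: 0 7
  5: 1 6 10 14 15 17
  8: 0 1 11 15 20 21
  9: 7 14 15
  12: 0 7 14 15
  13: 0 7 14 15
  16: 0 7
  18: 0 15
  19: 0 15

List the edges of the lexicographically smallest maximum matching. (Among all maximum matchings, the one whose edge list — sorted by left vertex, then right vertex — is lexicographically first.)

Lex-smallest maximum matching: {(2,0), (3,7), (5,1), (8,11), (9,14), (12,15)}

|M| = 6 (so the lex-smallest maximum matching has 6 edges)
process left vertices in ascending order; for each, take the smallest-labelled available neighbour that still permits 6 edges overall, or leave it unmatched if none does
lex-smallest matching: {2-0, 3-7, 5-1, 8-11, 9-14, 12-15}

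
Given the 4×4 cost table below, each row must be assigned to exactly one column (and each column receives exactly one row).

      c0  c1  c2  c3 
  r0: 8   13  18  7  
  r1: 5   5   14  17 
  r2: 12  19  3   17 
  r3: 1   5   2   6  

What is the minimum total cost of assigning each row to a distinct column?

Minimum assignment cost: 16

optimal assignment: row0→col3 (cost 7), row1→col1 (cost 5), row2→col2 (cost 3), row3→col0 (cost 1)
total = 7 + 5 + 3 + 1 = 16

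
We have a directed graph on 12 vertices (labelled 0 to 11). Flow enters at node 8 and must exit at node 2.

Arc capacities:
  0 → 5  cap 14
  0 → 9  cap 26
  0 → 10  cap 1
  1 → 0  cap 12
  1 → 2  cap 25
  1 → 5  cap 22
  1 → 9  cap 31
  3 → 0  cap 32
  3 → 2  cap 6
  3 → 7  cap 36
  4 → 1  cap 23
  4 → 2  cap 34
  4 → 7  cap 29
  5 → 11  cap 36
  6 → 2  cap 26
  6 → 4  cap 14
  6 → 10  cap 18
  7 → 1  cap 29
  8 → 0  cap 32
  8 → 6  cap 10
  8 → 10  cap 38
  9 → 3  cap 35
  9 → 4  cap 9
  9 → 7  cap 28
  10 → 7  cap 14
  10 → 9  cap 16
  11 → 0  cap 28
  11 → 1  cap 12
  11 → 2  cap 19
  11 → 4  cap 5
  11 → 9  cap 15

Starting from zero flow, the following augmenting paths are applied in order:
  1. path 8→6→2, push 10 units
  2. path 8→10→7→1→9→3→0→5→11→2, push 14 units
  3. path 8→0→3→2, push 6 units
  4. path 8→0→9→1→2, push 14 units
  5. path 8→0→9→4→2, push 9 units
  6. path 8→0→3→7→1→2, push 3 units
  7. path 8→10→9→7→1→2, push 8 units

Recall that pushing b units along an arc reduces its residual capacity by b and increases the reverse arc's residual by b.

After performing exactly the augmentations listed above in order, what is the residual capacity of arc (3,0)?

after path 1 (8→6→2, push 10): res(3,0)=32
after path 2 (8→10→7→1→9→3→0→5→11→2, push 14): res(3,0)=18
after path 3 (8→0→3→2, push 6): res(3,0)=24
after path 4 (8→0→9→1→2, push 14): res(3,0)=24
after path 5 (8→0→9→4→2, push 9): res(3,0)=24
after path 6 (8→0→3→7→1→2, push 3): res(3,0)=27
after path 7 (8→10→9→7→1→2, push 8): res(3,0)=27

Residual capacity of (3,0): 27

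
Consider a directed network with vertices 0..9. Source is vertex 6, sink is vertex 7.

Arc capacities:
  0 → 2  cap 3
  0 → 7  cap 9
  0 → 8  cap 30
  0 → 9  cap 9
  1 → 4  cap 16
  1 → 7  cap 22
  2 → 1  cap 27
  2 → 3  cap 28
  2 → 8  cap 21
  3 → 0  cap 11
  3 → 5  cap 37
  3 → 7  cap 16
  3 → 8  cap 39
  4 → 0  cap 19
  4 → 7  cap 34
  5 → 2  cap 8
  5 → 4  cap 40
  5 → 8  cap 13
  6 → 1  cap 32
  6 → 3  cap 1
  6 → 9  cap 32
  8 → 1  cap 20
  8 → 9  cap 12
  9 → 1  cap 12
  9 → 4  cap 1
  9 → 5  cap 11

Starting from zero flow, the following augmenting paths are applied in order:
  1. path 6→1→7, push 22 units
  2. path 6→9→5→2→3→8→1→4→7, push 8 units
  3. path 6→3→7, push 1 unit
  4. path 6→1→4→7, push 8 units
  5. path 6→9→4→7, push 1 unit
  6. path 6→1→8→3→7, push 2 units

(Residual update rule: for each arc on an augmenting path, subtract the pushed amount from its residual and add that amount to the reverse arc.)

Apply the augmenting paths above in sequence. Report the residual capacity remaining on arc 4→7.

after path 1 (6→1→7, push 22): res(4,7)=34
after path 2 (6→9→5→2→3→8→1→4→7, push 8): res(4,7)=26
after path 3 (6→3→7, push 1): res(4,7)=26
after path 4 (6→1→4→7, push 8): res(4,7)=18
after path 5 (6→9→4→7, push 1): res(4,7)=17
after path 6 (6→1→8→3→7, push 2): res(4,7)=17

Residual capacity of (4,7): 17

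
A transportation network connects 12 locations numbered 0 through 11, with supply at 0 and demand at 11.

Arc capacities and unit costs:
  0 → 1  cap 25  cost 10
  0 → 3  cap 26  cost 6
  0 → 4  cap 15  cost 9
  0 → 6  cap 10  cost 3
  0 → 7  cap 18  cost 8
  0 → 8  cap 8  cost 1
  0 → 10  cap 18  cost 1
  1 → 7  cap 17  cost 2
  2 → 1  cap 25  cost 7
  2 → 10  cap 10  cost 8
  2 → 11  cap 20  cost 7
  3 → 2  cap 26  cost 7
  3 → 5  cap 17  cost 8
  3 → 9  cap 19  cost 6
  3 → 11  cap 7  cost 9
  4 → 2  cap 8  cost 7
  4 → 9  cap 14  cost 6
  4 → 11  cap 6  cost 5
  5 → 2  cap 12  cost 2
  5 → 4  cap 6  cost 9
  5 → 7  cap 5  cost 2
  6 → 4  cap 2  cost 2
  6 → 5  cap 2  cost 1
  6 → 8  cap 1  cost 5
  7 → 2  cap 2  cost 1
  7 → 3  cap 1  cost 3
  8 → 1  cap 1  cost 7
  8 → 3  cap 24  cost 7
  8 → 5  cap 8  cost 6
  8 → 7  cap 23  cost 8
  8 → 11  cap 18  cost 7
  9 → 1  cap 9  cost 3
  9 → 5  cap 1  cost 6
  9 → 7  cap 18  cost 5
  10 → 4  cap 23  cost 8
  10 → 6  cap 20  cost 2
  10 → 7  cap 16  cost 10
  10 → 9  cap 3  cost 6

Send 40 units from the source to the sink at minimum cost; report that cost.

shortest-cost path #1: 0→8→11 push 8 @ unit cost 8 (adds 64)
shortest-cost path #2: 0→6→4→11 push 2 @ unit cost 10 (adds 20)
shortest-cost path #3: 0→6→5→2→11 push 2 @ unit cost 13 (adds 26)
shortest-cost path #4: 0→4→11 push 4 @ unit cost 14 (adds 56)
shortest-cost path #5: 0→3→11 push 7 @ unit cost 15 (adds 105)
shortest-cost path #6: 0→6→8→11 push 1 @ unit cost 15 (adds 15)
shortest-cost path #7: 0→7→2→11 push 2 @ unit cost 16 (adds 32)
shortest-cost path #8: 0→3→2→11 push 14 @ unit cost 20 (adds 280)
total cost = 598

Minimum cost for 40 units: 598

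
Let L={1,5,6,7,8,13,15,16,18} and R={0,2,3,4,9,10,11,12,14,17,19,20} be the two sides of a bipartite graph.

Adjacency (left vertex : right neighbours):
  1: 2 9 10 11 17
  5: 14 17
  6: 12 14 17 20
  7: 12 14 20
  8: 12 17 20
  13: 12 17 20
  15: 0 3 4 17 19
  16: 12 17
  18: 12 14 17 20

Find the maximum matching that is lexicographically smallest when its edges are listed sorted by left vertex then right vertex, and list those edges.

Lex-smallest maximum matching: {(1,2), (5,14), (6,12), (7,20), (8,17), (15,0)}

|M| = 6 (so the lex-smallest maximum matching has 6 edges)
process left vertices in ascending order; for each, take the smallest-labelled available neighbour that still permits 6 edges overall, or leave it unmatched if none does
lex-smallest matching: {1-2, 5-14, 6-12, 7-20, 8-17, 15-0}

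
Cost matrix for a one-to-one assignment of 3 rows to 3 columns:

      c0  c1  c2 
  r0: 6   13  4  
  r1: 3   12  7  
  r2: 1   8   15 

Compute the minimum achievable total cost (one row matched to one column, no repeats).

optimal assignment: row0→col2 (cost 4), row1→col0 (cost 3), row2→col1 (cost 8)
total = 4 + 3 + 8 = 15

Minimum assignment cost: 15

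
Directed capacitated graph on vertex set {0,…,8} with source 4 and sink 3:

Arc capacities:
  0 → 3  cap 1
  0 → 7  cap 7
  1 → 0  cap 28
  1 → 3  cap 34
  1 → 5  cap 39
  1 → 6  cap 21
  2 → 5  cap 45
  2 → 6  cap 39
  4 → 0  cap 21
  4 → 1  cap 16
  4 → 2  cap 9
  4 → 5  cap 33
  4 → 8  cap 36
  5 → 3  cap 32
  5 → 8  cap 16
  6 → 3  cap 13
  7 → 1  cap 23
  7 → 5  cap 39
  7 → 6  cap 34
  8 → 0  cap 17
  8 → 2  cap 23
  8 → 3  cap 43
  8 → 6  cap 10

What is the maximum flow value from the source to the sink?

augment #1: 4→0→3 bottleneck 1, total now 1
augment #2: 4→1→3 bottleneck 16, total now 17
augment #3: 4→5→3 bottleneck 32, total now 49
augment #4: 4→8→3 bottleneck 36, total now 85
augment #5: 4→2→6→3 bottleneck 9, total now 94
augment #6: 4→5→8→3 bottleneck 1, total now 95
augment #7: 4→0→7→1→3 bottleneck 7, total now 102

Maximum flow value: 102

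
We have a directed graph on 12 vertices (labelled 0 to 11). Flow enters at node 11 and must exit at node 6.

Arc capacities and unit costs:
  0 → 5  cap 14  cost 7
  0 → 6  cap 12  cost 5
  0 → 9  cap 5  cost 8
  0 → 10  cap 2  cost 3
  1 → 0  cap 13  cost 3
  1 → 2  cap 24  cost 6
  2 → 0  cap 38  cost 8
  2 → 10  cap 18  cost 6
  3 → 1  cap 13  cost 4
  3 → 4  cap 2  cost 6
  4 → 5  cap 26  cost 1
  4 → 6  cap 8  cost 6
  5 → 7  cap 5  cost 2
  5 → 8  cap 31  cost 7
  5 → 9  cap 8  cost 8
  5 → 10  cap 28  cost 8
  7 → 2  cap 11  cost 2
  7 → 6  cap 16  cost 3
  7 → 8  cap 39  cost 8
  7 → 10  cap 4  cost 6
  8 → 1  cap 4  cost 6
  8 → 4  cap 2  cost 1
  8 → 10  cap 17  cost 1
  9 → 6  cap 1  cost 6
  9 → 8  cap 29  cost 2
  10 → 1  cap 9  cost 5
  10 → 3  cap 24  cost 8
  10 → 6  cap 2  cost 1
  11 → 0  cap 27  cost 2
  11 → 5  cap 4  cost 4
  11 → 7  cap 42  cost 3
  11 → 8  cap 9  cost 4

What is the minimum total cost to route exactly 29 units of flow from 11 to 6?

shortest-cost path #1: 11→7→6 push 16 @ unit cost 6 (adds 96)
shortest-cost path #2: 11→0→10→6 push 2 @ unit cost 6 (adds 12)
shortest-cost path #3: 11→0→6 push 11 @ unit cost 7 (adds 77)
total cost = 185

Minimum cost for 29 units: 185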